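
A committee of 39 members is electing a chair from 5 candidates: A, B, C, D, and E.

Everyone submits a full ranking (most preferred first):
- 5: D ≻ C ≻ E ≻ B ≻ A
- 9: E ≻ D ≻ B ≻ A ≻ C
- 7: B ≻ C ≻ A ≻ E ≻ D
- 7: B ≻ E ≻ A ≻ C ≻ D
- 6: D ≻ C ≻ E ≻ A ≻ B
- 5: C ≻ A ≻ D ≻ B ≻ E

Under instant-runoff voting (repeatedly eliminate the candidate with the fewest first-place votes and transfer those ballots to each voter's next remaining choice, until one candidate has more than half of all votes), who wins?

Round 1: A 0, B 14, C 5, D 11, E 9. A eliminated.
Round 2: B 14, C 5, D 11, E 9. C eliminated.
Round 3: B 14, D 16, E 9. E eliminated.
Round 4: B 14, D 25. D has a majority (≥20).

D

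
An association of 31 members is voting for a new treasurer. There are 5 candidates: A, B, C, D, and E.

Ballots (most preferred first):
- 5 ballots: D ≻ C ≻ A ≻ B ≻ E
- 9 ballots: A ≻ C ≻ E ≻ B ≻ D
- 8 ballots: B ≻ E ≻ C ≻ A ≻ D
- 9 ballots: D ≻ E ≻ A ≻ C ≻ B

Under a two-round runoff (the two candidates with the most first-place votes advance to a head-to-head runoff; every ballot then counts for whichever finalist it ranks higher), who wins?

Round 1 first-place votes: A 9, B 8, C 0, D 14, E 0. D and A advance.
Runoff: D is ranked above A on 14 ballots, A above D on 17.

A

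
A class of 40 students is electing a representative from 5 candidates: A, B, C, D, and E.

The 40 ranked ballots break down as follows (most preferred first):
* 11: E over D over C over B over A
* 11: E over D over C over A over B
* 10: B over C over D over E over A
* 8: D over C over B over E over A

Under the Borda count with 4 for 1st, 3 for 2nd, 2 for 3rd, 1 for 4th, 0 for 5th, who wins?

D

A: 11×0 + 11×1 + 10×0 + 8×0 = 11
B: 11×1 + 11×0 + 10×4 + 8×2 = 67
C: 11×2 + 11×2 + 10×3 + 8×3 = 98
D: 11×3 + 11×3 + 10×2 + 8×4 = 118
E: 11×4 + 11×4 + 10×1 + 8×1 = 106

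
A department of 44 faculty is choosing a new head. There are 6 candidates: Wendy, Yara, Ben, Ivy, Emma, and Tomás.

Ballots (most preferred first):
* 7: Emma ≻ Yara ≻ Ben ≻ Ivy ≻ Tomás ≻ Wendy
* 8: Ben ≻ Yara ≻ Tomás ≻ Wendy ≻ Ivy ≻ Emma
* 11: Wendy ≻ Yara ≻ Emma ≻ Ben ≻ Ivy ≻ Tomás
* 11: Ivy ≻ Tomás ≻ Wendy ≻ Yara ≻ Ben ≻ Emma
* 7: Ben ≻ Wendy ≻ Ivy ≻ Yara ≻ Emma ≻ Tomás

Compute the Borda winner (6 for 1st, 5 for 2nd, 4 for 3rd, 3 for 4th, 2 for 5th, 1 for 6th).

Yara

Wendy: 7×1 + 8×3 + 11×6 + 11×4 + 7×5 = 176
Yara: 7×5 + 8×5 + 11×5 + 11×3 + 7×3 = 184
Ben: 7×4 + 8×6 + 11×3 + 11×2 + 7×6 = 173
Ivy: 7×3 + 8×2 + 11×2 + 11×6 + 7×4 = 153
Emma: 7×6 + 8×1 + 11×4 + 11×1 + 7×2 = 119
Tomás: 7×2 + 8×4 + 11×1 + 11×5 + 7×1 = 119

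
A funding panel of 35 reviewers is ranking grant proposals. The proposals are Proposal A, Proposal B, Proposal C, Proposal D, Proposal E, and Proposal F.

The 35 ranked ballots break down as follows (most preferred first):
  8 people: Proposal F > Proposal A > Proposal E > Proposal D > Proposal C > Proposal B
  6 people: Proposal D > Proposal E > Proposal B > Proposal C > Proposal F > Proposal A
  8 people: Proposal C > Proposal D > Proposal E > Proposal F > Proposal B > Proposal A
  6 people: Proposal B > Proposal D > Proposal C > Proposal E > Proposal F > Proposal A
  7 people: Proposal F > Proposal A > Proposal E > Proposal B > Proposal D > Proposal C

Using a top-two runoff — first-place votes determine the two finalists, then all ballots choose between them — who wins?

Round 1 first-place votes: Proposal A 0, Proposal B 6, Proposal C 8, Proposal D 6, Proposal E 0, Proposal F 15. Proposal F and Proposal C advance.
Runoff: Proposal F is ranked above Proposal C on 15 ballots, Proposal C above Proposal F on 20.

Proposal C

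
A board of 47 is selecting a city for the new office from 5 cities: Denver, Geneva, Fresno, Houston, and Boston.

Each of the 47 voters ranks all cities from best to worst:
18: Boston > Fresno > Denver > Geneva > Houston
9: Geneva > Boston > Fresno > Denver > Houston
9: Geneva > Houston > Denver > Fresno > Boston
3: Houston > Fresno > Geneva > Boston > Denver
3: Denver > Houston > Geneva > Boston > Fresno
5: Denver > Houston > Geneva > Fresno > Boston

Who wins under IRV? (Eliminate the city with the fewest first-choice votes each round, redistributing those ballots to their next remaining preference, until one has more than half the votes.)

Geneva

Round 1: Denver 8, Geneva 18, Fresno 0, Houston 3, Boston 18. Fresno eliminated.
Round 2: Denver 8, Geneva 18, Houston 3, Boston 18. Houston eliminated.
Round 3: Denver 8, Geneva 21, Boston 18. Denver eliminated.
Round 4: Geneva 29, Boston 18. Geneva has a majority (≥24).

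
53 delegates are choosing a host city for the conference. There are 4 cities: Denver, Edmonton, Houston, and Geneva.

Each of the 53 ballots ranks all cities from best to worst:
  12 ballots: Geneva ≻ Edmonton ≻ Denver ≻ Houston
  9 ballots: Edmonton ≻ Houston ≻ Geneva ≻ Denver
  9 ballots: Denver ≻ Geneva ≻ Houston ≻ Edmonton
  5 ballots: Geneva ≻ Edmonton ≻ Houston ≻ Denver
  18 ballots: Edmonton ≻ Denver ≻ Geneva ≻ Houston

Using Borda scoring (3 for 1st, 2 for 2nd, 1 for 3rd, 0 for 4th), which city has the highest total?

Edmonton

Denver: 12×1 + 9×0 + 9×3 + 5×0 + 18×2 = 75
Edmonton: 12×2 + 9×3 + 9×0 + 5×2 + 18×3 = 115
Houston: 12×0 + 9×2 + 9×1 + 5×1 + 18×0 = 32
Geneva: 12×3 + 9×1 + 9×2 + 5×3 + 18×1 = 96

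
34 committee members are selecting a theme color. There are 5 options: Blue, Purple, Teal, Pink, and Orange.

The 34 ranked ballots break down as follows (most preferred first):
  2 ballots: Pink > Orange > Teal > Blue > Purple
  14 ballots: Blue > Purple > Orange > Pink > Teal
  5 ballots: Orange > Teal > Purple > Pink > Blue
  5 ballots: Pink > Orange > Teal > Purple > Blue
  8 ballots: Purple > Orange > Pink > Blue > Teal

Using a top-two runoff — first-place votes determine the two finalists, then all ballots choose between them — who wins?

Purple

Round 1 first-place votes: Blue 14, Purple 8, Teal 0, Pink 7, Orange 5. Blue and Purple advance.
Runoff: Blue is ranked above Purple on 16 ballots, Purple above Blue on 18.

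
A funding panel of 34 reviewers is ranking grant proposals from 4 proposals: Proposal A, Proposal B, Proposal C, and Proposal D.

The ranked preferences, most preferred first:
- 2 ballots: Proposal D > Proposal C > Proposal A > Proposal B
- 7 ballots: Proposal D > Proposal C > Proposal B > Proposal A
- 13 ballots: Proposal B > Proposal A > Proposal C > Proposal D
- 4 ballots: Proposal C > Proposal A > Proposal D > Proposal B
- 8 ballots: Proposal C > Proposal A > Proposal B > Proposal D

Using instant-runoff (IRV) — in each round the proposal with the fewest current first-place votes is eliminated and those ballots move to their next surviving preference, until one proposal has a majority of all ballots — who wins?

Round 1: Proposal A 0, Proposal B 13, Proposal C 12, Proposal D 9. Proposal A eliminated.
Round 2: Proposal B 13, Proposal C 12, Proposal D 9. Proposal D eliminated.
Round 3: Proposal B 13, Proposal C 21. Proposal C has a majority (≥18).

Proposal C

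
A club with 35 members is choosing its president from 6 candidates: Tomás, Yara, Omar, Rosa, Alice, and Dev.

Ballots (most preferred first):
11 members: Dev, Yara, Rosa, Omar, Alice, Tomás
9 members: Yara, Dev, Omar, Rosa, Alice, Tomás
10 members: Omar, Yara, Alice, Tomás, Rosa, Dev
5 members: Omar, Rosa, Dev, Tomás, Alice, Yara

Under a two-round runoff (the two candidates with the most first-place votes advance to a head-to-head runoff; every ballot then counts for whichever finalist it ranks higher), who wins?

Round 1 first-place votes: Tomás 0, Yara 9, Omar 15, Rosa 0, Alice 0, Dev 11. Omar and Dev advance.
Runoff: Omar is ranked above Dev on 15 ballots, Dev above Omar on 20.

Dev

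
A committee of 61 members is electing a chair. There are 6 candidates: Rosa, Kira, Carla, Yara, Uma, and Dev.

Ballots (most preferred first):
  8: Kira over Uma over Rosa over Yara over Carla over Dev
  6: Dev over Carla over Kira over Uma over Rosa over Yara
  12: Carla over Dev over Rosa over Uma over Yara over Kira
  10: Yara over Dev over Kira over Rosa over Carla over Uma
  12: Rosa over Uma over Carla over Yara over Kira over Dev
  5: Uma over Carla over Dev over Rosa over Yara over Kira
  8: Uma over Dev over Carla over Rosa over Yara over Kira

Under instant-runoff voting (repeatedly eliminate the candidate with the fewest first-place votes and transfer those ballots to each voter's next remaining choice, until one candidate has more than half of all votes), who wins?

Rosa

Round 1: Rosa 12, Kira 8, Carla 12, Yara 10, Uma 13, Dev 6. Dev eliminated.
Round 2: Rosa 12, Kira 8, Carla 18, Yara 10, Uma 13. Kira eliminated.
Round 3: Rosa 12, Carla 18, Yara 10, Uma 21. Yara eliminated.
Round 4: Rosa 22, Carla 18, Uma 21. Carla eliminated.
Round 5: Rosa 34, Uma 27. Rosa has a majority (≥31).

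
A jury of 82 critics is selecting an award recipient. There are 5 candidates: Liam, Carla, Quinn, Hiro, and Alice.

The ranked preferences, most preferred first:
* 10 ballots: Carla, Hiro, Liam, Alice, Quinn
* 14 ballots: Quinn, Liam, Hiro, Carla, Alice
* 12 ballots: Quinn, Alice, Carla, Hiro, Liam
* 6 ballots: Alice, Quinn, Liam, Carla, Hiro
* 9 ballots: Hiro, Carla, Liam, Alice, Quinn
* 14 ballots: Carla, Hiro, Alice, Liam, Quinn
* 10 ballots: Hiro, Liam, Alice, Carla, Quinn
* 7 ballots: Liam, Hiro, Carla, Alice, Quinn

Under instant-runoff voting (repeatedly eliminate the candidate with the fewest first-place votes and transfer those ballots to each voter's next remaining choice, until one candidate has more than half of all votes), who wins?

Round 1: Liam 7, Carla 24, Quinn 26, Hiro 19, Alice 6. Alice eliminated.
Round 2: Liam 7, Carla 24, Quinn 32, Hiro 19. Liam eliminated.
Round 3: Carla 24, Quinn 32, Hiro 26. Carla eliminated.
Round 4: Quinn 32, Hiro 50. Hiro has a majority (≥42).

Hiro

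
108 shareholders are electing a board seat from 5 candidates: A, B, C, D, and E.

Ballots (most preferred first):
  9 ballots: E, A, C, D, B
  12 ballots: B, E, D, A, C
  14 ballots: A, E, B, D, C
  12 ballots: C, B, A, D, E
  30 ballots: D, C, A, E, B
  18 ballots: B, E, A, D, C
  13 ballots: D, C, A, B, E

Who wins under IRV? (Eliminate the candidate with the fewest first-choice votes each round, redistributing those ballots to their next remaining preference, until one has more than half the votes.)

B

Round 1: A 14, B 30, C 12, D 43, E 9. E eliminated.
Round 2: A 23, B 30, C 12, D 43. C eliminated.
Round 3: A 23, B 42, D 43. A eliminated.
Round 4: B 56, D 52. B has a majority (≥55).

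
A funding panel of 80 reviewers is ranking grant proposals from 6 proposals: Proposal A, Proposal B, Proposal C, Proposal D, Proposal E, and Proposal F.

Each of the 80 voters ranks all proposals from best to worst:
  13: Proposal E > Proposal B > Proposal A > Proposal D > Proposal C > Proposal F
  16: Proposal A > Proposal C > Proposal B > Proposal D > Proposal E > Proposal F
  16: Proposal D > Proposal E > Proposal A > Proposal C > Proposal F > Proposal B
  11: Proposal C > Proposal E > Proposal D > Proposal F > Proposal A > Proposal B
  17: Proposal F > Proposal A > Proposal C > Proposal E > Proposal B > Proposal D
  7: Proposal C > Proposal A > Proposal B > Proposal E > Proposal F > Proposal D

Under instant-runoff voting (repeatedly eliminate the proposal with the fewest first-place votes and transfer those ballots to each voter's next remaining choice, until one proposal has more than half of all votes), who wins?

Proposal A

Round 1: Proposal A 16, Proposal B 0, Proposal C 18, Proposal D 16, Proposal E 13, Proposal F 17. Proposal B eliminated.
Round 2: Proposal A 16, Proposal C 18, Proposal D 16, Proposal E 13, Proposal F 17. Proposal E eliminated.
Round 3: Proposal A 29, Proposal C 18, Proposal D 16, Proposal F 17. Proposal D eliminated.
Round 4: Proposal A 45, Proposal C 18, Proposal F 17. Proposal A has a majority (≥41).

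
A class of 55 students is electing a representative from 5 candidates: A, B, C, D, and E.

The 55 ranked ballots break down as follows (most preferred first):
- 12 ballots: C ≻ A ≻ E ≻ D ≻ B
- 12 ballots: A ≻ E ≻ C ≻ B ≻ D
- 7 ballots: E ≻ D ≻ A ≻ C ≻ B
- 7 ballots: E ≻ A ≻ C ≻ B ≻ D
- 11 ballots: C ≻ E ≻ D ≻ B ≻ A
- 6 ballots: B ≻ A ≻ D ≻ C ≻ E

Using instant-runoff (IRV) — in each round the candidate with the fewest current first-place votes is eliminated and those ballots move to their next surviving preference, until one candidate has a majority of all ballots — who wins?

Round 1: A 12, B 6, C 23, D 0, E 14. D eliminated.
Round 2: A 12, B 6, C 23, E 14. B eliminated.
Round 3: A 18, C 23, E 14. E eliminated.
Round 4: A 32, C 23. A has a majority (≥28).

A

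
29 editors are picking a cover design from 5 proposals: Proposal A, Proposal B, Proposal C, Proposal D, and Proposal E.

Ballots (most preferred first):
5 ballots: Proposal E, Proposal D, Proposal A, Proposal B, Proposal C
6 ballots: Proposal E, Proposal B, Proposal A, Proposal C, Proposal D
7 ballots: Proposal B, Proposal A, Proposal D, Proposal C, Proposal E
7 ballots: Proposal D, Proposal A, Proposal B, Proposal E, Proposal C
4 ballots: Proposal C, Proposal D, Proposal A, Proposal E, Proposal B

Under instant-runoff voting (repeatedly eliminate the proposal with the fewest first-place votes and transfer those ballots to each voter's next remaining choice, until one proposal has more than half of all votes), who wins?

Round 1: Proposal A 0, Proposal B 7, Proposal C 4, Proposal D 7, Proposal E 11. Proposal A eliminated.
Round 2: Proposal B 7, Proposal C 4, Proposal D 7, Proposal E 11. Proposal C eliminated.
Round 3: Proposal B 7, Proposal D 11, Proposal E 11. Proposal B eliminated.
Round 4: Proposal D 18, Proposal E 11. Proposal D has a majority (≥15).

Proposal D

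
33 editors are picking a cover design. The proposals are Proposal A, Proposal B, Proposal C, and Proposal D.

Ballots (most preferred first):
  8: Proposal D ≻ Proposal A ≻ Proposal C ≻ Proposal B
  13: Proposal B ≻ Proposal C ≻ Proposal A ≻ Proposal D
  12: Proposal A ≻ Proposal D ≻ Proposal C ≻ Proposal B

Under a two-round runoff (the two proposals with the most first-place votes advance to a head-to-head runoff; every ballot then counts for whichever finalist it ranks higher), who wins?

Proposal A

Round 1 first-place votes: Proposal A 12, Proposal B 13, Proposal C 0, Proposal D 8. Proposal B and Proposal A advance.
Runoff: Proposal B is ranked above Proposal A on 13 ballots, Proposal A above Proposal B on 20.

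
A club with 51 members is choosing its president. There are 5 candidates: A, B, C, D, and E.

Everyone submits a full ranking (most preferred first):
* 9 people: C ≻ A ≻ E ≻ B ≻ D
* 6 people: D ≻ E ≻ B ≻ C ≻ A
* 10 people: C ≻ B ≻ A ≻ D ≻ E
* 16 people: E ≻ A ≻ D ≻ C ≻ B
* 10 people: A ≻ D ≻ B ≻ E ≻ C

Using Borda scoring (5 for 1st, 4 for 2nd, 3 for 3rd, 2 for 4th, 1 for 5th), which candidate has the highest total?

A

A: 9×4 + 6×1 + 10×3 + 16×4 + 10×5 = 186
B: 9×2 + 6×3 + 10×4 + 16×1 + 10×3 = 122
C: 9×5 + 6×2 + 10×5 + 16×2 + 10×1 = 149
D: 9×1 + 6×5 + 10×2 + 16×3 + 10×4 = 147
E: 9×3 + 6×4 + 10×1 + 16×5 + 10×2 = 161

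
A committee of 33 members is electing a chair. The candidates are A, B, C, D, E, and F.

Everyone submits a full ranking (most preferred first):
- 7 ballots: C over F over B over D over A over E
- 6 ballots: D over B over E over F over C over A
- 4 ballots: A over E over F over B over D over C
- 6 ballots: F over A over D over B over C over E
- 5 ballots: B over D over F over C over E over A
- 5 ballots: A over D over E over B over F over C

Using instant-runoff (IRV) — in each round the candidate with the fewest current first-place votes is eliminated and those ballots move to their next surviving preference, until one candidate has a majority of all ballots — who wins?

D

Round 1: A 9, B 5, C 7, D 6, E 0, F 6. E eliminated.
Round 2: A 9, B 5, C 7, D 6, F 6. B eliminated.
Round 3: A 9, C 7, D 11, F 6. F eliminated.
Round 4: A 15, C 7, D 11. C eliminated.
Round 5: A 15, D 18. D has a majority (≥17).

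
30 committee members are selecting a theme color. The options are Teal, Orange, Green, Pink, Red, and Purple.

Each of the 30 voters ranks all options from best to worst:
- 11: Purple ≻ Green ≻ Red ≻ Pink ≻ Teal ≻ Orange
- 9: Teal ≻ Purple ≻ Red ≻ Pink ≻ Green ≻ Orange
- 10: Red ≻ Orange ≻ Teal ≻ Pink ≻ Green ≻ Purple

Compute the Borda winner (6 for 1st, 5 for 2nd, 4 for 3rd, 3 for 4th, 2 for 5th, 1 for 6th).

Teal: 11×2 + 9×6 + 10×4 = 116
Orange: 11×1 + 9×1 + 10×5 = 70
Green: 11×5 + 9×2 + 10×2 = 93
Pink: 11×3 + 9×3 + 10×3 = 90
Red: 11×4 + 9×4 + 10×6 = 140
Purple: 11×6 + 9×5 + 10×1 = 121

Red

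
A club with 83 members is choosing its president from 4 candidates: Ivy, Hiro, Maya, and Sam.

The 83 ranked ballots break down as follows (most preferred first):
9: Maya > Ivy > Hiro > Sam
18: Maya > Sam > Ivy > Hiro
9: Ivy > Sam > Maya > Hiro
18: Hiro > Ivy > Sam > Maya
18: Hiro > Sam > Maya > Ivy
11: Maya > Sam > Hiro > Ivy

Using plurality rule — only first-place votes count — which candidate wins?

First-place votes: Ivy 9, Hiro 36, Maya 38, Sam 0.

Maya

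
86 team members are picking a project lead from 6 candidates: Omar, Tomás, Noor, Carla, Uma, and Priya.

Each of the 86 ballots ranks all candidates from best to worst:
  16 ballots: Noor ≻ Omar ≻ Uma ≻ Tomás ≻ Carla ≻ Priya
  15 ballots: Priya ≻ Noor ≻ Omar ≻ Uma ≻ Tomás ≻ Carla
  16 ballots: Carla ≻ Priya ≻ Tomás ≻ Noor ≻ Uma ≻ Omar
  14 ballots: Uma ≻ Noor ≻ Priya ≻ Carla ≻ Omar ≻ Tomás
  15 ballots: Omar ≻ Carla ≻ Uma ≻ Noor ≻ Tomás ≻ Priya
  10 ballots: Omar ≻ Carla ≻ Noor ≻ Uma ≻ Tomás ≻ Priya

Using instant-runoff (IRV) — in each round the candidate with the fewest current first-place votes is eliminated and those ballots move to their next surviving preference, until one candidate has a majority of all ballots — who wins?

Round 1: Omar 25, Tomás 0, Noor 16, Carla 16, Uma 14, Priya 15. Tomás eliminated.
Round 2: Omar 25, Noor 16, Carla 16, Uma 14, Priya 15. Uma eliminated.
Round 3: Omar 25, Noor 30, Carla 16, Priya 15. Priya eliminated.
Round 4: Omar 25, Noor 45, Carla 16. Noor has a majority (≥44).

Noor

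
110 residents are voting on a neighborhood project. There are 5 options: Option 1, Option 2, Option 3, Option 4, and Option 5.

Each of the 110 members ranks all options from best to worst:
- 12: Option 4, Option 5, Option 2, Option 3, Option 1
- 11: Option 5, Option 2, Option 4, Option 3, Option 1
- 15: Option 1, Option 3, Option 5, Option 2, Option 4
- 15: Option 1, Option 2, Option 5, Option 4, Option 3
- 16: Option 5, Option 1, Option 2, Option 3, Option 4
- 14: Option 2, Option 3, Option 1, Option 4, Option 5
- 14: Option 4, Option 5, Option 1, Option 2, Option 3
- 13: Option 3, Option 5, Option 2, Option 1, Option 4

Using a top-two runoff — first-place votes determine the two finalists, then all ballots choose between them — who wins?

Option 5

Round 1 first-place votes: Option 1 30, Option 2 14, Option 3 13, Option 4 26, Option 5 27. Option 1 and Option 5 advance.
Runoff: Option 1 is ranked above Option 5 on 44 ballots, Option 5 above Option 1 on 66.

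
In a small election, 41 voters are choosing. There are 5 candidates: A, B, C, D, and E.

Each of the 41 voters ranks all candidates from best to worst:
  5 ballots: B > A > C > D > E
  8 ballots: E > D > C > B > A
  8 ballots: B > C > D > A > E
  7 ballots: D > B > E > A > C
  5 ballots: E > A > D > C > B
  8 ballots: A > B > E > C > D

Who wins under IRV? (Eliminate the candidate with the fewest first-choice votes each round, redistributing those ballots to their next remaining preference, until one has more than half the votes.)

B

Round 1: A 8, B 13, C 0, D 7, E 13. C eliminated.
Round 2: A 8, B 13, D 7, E 13. D eliminated.
Round 3: A 8, B 20, E 13. A eliminated.
Round 4: B 28, E 13. B has a majority (≥21).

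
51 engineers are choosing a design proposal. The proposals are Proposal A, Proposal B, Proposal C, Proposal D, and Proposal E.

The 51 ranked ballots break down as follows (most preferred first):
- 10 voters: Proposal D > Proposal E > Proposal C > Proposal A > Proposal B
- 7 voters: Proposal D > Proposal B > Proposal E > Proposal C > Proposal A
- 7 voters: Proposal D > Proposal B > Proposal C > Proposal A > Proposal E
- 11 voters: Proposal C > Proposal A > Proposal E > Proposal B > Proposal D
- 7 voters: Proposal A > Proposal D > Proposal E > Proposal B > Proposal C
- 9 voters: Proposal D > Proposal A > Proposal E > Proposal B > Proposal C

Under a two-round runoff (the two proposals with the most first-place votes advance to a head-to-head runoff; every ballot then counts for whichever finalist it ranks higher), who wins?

Proposal D

Round 1 first-place votes: Proposal A 7, Proposal B 0, Proposal C 11, Proposal D 33, Proposal E 0. Proposal D and Proposal C advance.
Runoff: Proposal D is ranked above Proposal C on 40 ballots, Proposal C above Proposal D on 11.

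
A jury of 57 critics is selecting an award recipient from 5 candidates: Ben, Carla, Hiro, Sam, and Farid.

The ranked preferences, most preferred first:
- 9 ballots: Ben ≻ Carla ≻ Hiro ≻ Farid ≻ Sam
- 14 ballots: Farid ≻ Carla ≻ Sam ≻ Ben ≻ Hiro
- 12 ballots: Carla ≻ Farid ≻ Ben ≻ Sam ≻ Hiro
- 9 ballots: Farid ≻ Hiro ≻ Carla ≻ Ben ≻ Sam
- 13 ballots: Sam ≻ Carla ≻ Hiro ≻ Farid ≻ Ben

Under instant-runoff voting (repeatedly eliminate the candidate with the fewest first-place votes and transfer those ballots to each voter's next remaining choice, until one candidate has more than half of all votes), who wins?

Carla

Round 1: Ben 9, Carla 12, Hiro 0, Sam 13, Farid 23. Hiro eliminated.
Round 2: Ben 9, Carla 12, Sam 13, Farid 23. Ben eliminated.
Round 3: Carla 21, Sam 13, Farid 23. Sam eliminated.
Round 4: Carla 34, Farid 23. Carla has a majority (≥29).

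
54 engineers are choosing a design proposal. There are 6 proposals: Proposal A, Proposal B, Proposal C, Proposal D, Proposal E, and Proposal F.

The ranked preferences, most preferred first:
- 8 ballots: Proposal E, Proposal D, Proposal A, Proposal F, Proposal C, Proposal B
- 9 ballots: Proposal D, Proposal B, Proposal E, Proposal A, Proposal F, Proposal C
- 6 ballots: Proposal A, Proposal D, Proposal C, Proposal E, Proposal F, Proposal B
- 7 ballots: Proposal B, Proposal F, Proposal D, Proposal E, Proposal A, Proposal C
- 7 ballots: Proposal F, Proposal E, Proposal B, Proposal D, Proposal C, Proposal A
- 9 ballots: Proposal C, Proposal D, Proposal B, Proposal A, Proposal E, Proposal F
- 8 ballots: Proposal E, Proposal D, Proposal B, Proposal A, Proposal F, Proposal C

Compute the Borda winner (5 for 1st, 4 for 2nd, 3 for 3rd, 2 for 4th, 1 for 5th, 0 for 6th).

Proposal D

Proposal A: 8×3 + 9×2 + 6×5 + 7×1 + 7×0 + 9×2 + 8×2 = 113
Proposal B: 8×0 + 9×4 + 6×0 + 7×5 + 7×3 + 9×3 + 8×3 = 143
Proposal C: 8×1 + 9×0 + 6×3 + 7×0 + 7×1 + 9×5 + 8×0 = 78
Proposal D: 8×4 + 9×5 + 6×4 + 7×3 + 7×2 + 9×4 + 8×4 = 204
Proposal E: 8×5 + 9×3 + 6×2 + 7×2 + 7×4 + 9×1 + 8×5 = 170
Proposal F: 8×2 + 9×1 + 6×1 + 7×4 + 7×5 + 9×0 + 8×1 = 102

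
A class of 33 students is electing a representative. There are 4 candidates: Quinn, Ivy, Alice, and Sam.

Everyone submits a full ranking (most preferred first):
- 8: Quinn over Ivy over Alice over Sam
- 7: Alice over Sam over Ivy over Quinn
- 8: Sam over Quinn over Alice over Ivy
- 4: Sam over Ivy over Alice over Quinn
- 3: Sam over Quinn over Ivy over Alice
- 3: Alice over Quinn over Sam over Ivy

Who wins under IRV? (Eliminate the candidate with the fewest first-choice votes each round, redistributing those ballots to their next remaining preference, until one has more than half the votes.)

Alice

Round 1: Quinn 8, Ivy 0, Alice 10, Sam 15. Ivy eliminated.
Round 2: Quinn 8, Alice 10, Sam 15. Quinn eliminated.
Round 3: Alice 18, Sam 15. Alice has a majority (≥17).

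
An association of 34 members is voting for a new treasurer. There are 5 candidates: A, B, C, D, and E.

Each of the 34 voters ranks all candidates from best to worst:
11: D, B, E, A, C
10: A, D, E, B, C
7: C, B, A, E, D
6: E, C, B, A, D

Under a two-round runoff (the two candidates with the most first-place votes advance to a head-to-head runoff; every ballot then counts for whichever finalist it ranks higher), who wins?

A

Round 1 first-place votes: A 10, B 0, C 7, D 11, E 6. D and A advance.
Runoff: D is ranked above A on 11 ballots, A above D on 23.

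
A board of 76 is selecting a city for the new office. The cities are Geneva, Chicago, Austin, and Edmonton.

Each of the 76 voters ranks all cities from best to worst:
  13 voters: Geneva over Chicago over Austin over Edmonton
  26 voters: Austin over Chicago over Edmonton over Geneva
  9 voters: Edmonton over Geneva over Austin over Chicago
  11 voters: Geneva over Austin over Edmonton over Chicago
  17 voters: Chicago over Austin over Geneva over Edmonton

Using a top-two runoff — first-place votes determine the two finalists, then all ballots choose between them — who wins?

Round 1 first-place votes: Geneva 24, Chicago 17, Austin 26, Edmonton 9. Austin and Geneva advance.
Runoff: Austin is ranked above Geneva on 43 ballots, Geneva above Austin on 33.

Austin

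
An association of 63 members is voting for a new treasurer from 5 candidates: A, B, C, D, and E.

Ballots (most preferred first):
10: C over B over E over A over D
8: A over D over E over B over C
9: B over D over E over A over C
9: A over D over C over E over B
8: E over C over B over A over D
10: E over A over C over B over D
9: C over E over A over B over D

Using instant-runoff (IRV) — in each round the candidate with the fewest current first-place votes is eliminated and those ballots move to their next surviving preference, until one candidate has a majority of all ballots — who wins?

E

Round 1: A 17, B 9, C 19, D 0, E 18. D eliminated.
Round 2: A 17, B 9, C 19, E 18. B eliminated.
Round 3: A 17, C 19, E 27. A eliminated.
Round 4: C 28, E 35. E has a majority (≥32).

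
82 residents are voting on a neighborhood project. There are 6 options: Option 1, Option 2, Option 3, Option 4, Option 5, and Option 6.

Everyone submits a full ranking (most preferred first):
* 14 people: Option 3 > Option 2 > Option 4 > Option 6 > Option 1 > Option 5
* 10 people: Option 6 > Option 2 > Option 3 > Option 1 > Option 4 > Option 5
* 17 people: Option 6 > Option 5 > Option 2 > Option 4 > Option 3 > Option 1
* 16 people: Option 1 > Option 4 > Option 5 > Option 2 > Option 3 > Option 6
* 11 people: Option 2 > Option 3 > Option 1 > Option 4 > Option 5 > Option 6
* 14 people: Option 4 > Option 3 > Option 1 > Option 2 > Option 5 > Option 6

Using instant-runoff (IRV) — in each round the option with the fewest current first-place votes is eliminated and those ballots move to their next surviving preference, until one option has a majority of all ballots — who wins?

Round 1: Option 1 16, Option 2 11, Option 3 14, Option 4 14, Option 5 0, Option 6 27. Option 5 eliminated.
Round 2: Option 1 16, Option 2 11, Option 3 14, Option 4 14, Option 6 27. Option 2 eliminated.
Round 3: Option 1 16, Option 3 25, Option 4 14, Option 6 27. Option 4 eliminated.
Round 4: Option 1 16, Option 3 39, Option 6 27. Option 1 eliminated.
Round 5: Option 3 55, Option 6 27. Option 3 has a majority (≥42).

Option 3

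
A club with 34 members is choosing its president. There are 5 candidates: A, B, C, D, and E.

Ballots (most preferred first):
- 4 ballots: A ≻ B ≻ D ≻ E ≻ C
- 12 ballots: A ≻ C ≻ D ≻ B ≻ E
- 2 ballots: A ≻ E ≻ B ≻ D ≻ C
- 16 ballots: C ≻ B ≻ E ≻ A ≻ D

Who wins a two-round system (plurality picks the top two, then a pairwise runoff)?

Round 1 first-place votes: A 18, B 0, C 16, D 0, E 0. A and C advance.
Runoff: A is ranked above C on 18 ballots, C above A on 16.

A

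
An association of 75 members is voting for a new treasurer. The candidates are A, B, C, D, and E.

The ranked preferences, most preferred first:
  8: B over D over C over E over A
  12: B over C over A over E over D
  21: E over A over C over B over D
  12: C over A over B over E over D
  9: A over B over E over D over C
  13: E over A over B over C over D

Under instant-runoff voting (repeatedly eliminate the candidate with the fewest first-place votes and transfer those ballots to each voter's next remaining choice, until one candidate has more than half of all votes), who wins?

Round 1: A 9, B 20, C 12, D 0, E 34. D eliminated.
Round 2: A 9, B 20, C 12, E 34. A eliminated.
Round 3: B 29, C 12, E 34. C eliminated.
Round 4: B 41, E 34. B has a majority (≥38).

B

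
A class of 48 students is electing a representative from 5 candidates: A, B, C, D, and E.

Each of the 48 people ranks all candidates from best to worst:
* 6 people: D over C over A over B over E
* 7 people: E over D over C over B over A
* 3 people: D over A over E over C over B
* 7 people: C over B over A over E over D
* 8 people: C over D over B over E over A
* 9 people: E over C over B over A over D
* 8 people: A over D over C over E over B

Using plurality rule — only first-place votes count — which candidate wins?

First-place votes: A 8, B 0, C 15, D 9, E 16.

E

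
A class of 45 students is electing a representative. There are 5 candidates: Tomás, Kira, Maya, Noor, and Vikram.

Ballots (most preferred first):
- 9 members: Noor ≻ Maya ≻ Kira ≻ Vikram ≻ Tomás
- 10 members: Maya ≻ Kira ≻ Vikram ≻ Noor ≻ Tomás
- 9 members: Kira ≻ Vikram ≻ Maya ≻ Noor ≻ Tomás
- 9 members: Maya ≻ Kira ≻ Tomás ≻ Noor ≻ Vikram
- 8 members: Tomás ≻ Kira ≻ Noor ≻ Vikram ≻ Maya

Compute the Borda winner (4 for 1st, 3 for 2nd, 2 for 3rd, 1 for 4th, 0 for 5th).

Tomás: 9×0 + 10×0 + 9×0 + 9×2 + 8×4 = 50
Kira: 9×2 + 10×3 + 9×4 + 9×3 + 8×3 = 135
Maya: 9×3 + 10×4 + 9×2 + 9×4 + 8×0 = 121
Noor: 9×4 + 10×1 + 9×1 + 9×1 + 8×2 = 80
Vikram: 9×1 + 10×2 + 9×3 + 9×0 + 8×1 = 64

Kira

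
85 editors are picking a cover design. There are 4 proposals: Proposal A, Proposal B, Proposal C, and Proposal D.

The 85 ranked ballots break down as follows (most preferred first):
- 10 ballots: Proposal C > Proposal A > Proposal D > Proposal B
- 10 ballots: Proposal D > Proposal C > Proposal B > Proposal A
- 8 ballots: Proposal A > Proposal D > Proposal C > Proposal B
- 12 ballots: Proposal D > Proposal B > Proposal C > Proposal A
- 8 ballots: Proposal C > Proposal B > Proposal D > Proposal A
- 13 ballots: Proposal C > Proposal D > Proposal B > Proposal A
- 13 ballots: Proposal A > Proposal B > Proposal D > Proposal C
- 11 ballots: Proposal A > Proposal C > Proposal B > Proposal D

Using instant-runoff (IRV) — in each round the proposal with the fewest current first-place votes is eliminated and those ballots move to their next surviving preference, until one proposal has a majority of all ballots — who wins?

Proposal C

Round 1: Proposal A 32, Proposal B 0, Proposal C 31, Proposal D 22. Proposal B eliminated.
Round 2: Proposal A 32, Proposal C 31, Proposal D 22. Proposal D eliminated.
Round 3: Proposal A 32, Proposal C 53. Proposal C has a majority (≥43).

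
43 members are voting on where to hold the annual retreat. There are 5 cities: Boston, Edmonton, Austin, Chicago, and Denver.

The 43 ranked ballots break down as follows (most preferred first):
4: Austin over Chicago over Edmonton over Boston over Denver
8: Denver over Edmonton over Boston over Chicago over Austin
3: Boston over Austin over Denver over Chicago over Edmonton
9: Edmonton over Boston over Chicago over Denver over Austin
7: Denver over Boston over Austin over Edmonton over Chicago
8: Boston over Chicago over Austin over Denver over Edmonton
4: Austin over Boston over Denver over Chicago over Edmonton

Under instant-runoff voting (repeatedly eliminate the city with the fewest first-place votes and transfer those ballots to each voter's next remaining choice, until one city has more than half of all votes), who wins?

Round 1: Boston 11, Edmonton 9, Austin 8, Chicago 0, Denver 15. Chicago eliminated.
Round 2: Boston 11, Edmonton 9, Austin 8, Denver 15. Austin eliminated.
Round 3: Boston 15, Edmonton 13, Denver 15. Edmonton eliminated.
Round 4: Boston 28, Denver 15. Boston has a majority (≥22).

Boston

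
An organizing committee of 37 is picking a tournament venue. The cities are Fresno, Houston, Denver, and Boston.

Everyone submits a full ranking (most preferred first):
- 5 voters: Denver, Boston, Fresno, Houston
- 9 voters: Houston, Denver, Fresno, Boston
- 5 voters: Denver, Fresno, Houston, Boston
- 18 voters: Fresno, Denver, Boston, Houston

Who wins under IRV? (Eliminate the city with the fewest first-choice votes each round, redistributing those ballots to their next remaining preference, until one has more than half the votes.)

Round 1: Fresno 18, Houston 9, Denver 10, Boston 0. Boston eliminated.
Round 2: Fresno 18, Houston 9, Denver 10. Houston eliminated.
Round 3: Fresno 18, Denver 19. Denver has a majority (≥19).

Denver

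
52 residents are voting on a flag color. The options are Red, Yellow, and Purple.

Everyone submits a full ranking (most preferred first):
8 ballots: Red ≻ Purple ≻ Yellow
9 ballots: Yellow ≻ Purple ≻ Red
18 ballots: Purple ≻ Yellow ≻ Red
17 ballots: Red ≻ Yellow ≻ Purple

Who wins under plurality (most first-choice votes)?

Red

First-place votes: Red 25, Yellow 9, Purple 18.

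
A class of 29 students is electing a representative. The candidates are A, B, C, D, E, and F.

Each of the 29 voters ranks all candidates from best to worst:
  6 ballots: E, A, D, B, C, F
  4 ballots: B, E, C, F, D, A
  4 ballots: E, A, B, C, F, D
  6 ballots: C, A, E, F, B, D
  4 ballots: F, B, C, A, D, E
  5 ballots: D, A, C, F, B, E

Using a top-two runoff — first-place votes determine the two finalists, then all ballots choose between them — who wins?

Round 1 first-place votes: A 0, B 4, C 6, D 5, E 10, F 4. E and C advance.
Runoff: E is ranked above C on 14 ballots, C above E on 15.

C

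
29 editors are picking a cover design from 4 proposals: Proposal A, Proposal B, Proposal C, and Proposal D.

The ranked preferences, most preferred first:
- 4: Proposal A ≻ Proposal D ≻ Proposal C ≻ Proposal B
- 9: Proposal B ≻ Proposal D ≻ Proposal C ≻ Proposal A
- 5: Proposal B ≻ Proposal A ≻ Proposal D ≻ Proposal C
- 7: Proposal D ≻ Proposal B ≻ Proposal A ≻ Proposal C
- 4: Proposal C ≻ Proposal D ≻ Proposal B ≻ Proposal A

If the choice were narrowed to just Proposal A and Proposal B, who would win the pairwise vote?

Proposal A is ranked above Proposal B on 4 ballots; Proposal B above Proposal A on 25.

Proposal B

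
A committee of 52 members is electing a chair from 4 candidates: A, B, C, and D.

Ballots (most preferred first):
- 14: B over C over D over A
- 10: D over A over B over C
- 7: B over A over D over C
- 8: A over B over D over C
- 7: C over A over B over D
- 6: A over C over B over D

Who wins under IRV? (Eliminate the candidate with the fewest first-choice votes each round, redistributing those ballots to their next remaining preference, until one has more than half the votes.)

Round 1: A 14, B 21, C 7, D 10. C eliminated.
Round 2: A 21, B 21, D 10. D eliminated.
Round 3: A 31, B 21. A has a majority (≥27).

A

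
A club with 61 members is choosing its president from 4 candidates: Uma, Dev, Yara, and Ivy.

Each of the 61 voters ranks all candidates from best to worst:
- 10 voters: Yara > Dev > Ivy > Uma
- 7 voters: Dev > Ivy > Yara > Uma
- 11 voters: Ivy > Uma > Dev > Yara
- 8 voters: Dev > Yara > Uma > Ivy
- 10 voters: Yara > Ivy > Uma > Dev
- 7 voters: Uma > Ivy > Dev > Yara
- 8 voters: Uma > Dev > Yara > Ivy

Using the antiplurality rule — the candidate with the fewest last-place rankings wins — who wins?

Dev

Last-place votes: Uma 17, Dev 10, Yara 18, Ivy 16.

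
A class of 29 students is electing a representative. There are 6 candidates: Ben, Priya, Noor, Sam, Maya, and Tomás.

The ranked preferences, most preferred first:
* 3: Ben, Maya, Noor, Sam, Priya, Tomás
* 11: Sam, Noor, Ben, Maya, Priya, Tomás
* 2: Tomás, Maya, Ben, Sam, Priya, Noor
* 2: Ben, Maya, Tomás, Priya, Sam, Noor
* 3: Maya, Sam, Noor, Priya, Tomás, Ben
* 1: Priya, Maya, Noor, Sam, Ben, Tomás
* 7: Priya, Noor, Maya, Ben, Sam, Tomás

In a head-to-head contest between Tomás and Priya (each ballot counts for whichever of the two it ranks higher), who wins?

Tomás is ranked above Priya on 4 ballots; Priya above Tomás on 25.

Priya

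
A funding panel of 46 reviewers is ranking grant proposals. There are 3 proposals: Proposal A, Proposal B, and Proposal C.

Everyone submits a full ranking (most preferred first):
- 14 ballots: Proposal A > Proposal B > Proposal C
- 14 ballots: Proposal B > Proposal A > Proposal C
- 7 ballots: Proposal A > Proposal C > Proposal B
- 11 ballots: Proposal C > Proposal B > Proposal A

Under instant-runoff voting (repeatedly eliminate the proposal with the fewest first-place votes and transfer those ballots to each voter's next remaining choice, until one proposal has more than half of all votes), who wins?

Round 1: Proposal A 21, Proposal B 14, Proposal C 11. Proposal C eliminated.
Round 2: Proposal A 21, Proposal B 25. Proposal B has a majority (≥24).

Proposal B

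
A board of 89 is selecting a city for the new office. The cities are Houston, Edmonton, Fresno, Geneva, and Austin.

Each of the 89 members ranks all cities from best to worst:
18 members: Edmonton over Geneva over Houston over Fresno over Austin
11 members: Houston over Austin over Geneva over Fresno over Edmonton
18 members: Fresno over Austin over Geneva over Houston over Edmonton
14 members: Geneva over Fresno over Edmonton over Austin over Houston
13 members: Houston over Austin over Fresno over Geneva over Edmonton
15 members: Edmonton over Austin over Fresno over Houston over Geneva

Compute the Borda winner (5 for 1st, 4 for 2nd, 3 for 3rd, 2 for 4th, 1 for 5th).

Fresno

Houston: 18×3 + 11×5 + 18×2 + 14×1 + 13×5 + 15×2 = 254
Edmonton: 18×5 + 11×1 + 18×1 + 14×3 + 13×1 + 15×5 = 249
Fresno: 18×2 + 11×2 + 18×5 + 14×4 + 13×3 + 15×3 = 288
Geneva: 18×4 + 11×3 + 18×3 + 14×5 + 13×2 + 15×1 = 270
Austin: 18×1 + 11×4 + 18×4 + 14×2 + 13×4 + 15×4 = 274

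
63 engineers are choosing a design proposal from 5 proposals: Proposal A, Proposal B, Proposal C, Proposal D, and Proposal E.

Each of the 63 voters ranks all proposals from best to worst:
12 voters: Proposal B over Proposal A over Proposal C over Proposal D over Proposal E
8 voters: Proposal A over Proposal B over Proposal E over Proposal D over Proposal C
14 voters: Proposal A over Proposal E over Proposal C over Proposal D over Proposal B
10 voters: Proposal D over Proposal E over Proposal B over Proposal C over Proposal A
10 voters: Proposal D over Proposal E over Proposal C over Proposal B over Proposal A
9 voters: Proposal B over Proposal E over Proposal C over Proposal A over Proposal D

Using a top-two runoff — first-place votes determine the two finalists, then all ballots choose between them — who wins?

Proposal B

Round 1 first-place votes: Proposal A 22, Proposal B 21, Proposal C 0, Proposal D 20, Proposal E 0. Proposal A and Proposal B advance.
Runoff: Proposal A is ranked above Proposal B on 22 ballots, Proposal B above Proposal A on 41.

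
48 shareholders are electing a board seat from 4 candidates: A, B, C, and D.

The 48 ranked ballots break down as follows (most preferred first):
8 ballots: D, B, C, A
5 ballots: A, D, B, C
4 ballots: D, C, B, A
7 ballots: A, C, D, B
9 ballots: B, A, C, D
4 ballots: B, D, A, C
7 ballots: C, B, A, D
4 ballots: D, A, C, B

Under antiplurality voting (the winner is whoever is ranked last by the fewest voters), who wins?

Last-place votes: A 12, B 11, C 9, D 16.

C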